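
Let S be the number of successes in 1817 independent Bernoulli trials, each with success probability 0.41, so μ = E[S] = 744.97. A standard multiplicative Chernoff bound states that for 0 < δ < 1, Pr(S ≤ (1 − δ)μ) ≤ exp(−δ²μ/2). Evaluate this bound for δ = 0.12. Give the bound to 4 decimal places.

Exponent = δ²μ/2 = 0.12²·744.97/2 = 5.3638.
Bound = exp(−5.3638) = 0.00468.

0.0047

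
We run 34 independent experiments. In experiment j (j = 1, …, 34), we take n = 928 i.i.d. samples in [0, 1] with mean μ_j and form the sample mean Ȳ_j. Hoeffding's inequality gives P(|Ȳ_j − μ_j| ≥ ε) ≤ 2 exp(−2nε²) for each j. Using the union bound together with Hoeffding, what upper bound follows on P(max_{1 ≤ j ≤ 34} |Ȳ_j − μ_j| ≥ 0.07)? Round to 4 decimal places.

Per-experiment Hoeffding bound: 2·exp(−2·928·0.07²) = 2·exp(−9.09440) = 0.00022459.
Union bound over 34 events: 34·0.00022459 = 0.00764.

0.0076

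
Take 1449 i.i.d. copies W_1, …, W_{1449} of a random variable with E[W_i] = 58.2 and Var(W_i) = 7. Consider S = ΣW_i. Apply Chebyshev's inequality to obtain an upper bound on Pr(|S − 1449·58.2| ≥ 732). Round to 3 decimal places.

Var(S) = n·Var(W_i) = 1449·7 = 10143.
Chebyshev: Pr(|S − 1449·58.2| ≥ 732) ≤ Var(S)/732² = 10143/535824 = 0.0189.

0.019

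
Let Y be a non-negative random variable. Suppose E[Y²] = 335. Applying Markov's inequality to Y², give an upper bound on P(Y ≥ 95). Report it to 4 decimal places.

0.0371

Since Y ≥ 0, the event {Y ≥ 95} is the same as {Y² ≥ 9025}.
Markov's inequality applied to Y² gives P(Y² ≥ 9025) ≤ E[Y²]/9025 = 335/9025 = 0.0371.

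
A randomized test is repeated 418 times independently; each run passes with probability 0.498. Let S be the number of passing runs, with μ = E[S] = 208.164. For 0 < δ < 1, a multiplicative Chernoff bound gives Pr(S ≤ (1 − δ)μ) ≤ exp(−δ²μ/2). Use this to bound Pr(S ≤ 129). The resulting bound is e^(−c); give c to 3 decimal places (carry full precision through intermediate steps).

Write 129 = (1 − δ)μ, so δ = 1 − 129/208.164 = 0.3802963…
Then the exponent is δ²μ/2 = (μ − 129)²/(2μ) = 15.052888.

15.053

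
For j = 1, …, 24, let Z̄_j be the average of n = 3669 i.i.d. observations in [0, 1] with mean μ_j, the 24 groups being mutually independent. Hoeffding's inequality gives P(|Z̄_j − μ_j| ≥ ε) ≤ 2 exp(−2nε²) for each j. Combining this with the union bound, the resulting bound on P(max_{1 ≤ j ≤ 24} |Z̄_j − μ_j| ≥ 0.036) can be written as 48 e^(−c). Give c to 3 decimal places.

Union bound over the 24 events: P(max_{1 ≤ j ≤ 24} |Z̄_j − μ_j| ≥ 0.036) ≤ 24·2·exp(−2nε²) = 48 exp(−2·3669·0.036²).
So c = 2·3669·0.036² = 9.5100.

9.510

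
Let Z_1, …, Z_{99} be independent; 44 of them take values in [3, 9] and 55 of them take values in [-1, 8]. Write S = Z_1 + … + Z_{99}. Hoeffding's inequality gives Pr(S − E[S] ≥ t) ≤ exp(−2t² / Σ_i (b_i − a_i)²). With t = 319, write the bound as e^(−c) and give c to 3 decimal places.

Σ(b_i − a_i)² = 44·6² + 55·9² = 6039.
c = 2t² / 6039 = 2·319² / 6039 = 33.7013.

33.701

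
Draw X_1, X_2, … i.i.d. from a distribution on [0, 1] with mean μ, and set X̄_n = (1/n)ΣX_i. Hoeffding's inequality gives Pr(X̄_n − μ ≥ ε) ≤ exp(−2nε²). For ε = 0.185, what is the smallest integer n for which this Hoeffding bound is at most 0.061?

Require exp(−2nε²) ≤ 0.061, i.e. 2nε² ≥ ln(1/0.061) = 2.796881.
So n ≥ 2.796881 / (2·0.185²) = 40.860.
The smallest integer n is 41.

41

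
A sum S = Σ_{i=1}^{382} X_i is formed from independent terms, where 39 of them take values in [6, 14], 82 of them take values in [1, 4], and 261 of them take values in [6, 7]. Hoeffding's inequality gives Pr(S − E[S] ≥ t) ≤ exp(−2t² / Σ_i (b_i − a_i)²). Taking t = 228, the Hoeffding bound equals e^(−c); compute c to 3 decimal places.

29.748

Σ(b_i − a_i)² = 39·8² + 82·3² + 261·1² = 3495.
c = 2t² / 3495 = 2·228² / 3495 = 29.7476.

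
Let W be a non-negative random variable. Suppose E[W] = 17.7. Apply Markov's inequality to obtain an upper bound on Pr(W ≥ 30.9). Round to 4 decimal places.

Markov's inequality: for a non-negative random variable, Pr(W ≥ a) ≤ E[W]/a.
Here E[W] = 17.7 and a = 30.9, so the bound is 17.7/30.9 = 0.5728.

0.5728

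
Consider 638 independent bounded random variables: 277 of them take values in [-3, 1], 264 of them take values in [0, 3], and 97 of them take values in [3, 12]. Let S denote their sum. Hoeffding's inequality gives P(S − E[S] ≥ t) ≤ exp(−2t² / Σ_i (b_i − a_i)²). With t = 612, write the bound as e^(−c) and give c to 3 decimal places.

51.080

Σ(b_i − a_i)² = 277·4² + 264·3² + 97·9² = 14665.
c = 2t² / 14665 = 2·612² / 14665 = 51.0800.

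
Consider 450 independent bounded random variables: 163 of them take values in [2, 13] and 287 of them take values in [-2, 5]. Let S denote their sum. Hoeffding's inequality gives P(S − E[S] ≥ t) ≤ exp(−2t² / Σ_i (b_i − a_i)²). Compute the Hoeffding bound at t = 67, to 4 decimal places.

0.7666

Σ(b_i − a_i)² = 163·11² + 287·7² = 33786.
Exponent = 2·67² / 33786 = 0.26573.
Bound = exp(−0.26573) = 0.76665.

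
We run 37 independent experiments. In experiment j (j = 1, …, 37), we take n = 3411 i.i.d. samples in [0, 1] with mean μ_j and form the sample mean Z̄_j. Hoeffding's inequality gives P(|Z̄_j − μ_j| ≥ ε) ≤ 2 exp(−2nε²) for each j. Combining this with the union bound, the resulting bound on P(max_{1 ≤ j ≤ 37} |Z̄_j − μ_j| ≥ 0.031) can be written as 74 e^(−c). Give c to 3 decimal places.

6.556

Union bound over the 37 events: P(max_{1 ≤ j ≤ 37} |Z̄_j − μ_j| ≥ 0.031) ≤ 37·2·exp(−2nε²) = 74 exp(−2·3411·0.031²).
So c = 2·3411·0.031² = 6.5559.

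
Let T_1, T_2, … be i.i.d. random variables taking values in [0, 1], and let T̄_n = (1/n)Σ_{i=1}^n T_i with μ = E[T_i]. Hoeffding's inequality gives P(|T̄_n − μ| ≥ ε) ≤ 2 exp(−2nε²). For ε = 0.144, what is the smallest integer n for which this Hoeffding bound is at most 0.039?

Require 2·exp(−2nε²) ≤ 0.039, i.e. 2nε² ≥ ln(2/0.039) = 3.937341.
So n ≥ 3.937341 / (2·0.144²) = 94.940.
The smallest integer n is 95.

95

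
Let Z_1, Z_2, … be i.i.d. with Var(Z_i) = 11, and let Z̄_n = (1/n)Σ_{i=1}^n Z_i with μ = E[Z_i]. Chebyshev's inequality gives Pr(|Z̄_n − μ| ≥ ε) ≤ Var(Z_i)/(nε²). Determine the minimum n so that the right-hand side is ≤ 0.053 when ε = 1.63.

Require 11/(n·1.63²) ≤ 0.053, i.e. n ≥ 11/(0.053·1.63²) = 78.116.
The smallest integer n is 79.

79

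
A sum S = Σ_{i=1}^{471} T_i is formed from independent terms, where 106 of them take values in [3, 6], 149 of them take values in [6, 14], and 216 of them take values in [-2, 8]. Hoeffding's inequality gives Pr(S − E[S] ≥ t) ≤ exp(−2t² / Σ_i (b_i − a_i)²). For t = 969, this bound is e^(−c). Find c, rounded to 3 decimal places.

58.520

Σ(b_i − a_i)² = 106·3² + 149·8² + 216·10² = 32090.
c = 2t² / 32090 = 2·969² / 32090 = 58.5205.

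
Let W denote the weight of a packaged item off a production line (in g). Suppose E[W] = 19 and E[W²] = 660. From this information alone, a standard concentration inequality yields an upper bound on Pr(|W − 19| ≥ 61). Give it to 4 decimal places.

0.0804

The first two moments determine the variance, so Chebyshev's inequality is the sharpest standard bound available.
Var(W) = E[W²] − (E[W])² = 660 − 361 = 299.
Chebyshev's inequality: Pr(|W − μ| ≥ t) ≤ Var(W)/t² = 299/3721 = 0.0804.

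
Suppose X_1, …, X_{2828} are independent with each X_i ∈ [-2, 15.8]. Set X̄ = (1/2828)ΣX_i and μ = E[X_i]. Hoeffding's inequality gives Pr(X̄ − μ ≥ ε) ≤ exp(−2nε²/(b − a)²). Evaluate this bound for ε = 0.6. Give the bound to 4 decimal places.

0.0016

Exponent: 2nε²/(b − a)² = 2·2828·0.6² / 17.8² = 6.42646.
Bound = exp(−6.42646) = 0.00162.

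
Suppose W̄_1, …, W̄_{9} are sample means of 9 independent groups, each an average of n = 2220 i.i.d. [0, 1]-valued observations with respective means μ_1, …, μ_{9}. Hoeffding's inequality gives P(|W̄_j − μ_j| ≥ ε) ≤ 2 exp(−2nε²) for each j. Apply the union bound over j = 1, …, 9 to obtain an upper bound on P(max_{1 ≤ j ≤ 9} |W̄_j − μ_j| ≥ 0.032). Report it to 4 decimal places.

Per-experiment Hoeffding bound: 2·exp(−2·2220·0.032²) = 2·exp(−4.54656) = 0.021207.
Union bound over 9 events: 9·0.021207 = 0.19087.

0.1909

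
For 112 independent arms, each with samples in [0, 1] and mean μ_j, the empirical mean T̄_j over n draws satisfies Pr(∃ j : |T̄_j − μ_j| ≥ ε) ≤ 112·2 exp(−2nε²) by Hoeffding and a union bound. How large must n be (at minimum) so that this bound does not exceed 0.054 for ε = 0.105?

378

Need 2·112·exp(−2nε²) ≤ 0.054, i.e. exp(−2nε²) ≤ 0.054/224.
So 2nε² ≥ ln(224/0.054) = 8.330417.
Hence n ≥ 8.330417/(2·0.105²) = 377.797.
The smallest integer n is 378.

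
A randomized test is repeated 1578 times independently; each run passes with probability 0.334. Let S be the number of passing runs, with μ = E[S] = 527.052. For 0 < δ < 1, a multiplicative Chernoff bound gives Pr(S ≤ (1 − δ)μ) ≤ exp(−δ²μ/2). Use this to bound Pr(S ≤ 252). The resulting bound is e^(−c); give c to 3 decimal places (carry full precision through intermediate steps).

Write 252 = (1 − δ)μ, so δ = 1 − 252/527.052 = 0.5218688…
Then the exponent is δ²μ/2 = (μ − 252)²/(2μ) = 71.770530.

71.771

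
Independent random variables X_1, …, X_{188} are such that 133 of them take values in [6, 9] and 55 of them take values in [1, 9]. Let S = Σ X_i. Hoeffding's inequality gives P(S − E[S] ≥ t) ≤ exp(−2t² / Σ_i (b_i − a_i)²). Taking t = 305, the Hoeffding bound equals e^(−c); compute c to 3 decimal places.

Σ(b_i − a_i)² = 133·3² + 55·8² = 4717.
c = 2t² / 4717 = 2·305² / 4717 = 39.4424.

39.442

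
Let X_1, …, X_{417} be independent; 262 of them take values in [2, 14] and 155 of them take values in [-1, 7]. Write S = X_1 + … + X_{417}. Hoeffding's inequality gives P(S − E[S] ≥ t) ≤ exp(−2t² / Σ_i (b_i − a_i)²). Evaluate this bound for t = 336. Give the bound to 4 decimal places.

Σ(b_i − a_i)² = 262·12² + 155·8² = 47648.
Exponent = 2·336² / 47648 = 4.73875.
Bound = exp(−4.73875) = 0.00875.

0.0087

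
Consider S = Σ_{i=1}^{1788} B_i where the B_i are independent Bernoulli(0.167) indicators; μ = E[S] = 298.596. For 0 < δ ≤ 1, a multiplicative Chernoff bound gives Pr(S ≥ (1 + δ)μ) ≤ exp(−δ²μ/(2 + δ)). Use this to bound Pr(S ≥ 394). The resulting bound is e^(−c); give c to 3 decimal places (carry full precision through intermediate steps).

13.142

Write 394 = (1 + δ)μ, so δ = 394/298.596 − 1 = 0.3195086…
Then the exponent is δ²μ/(2 + δ) = (394 − μ)² / (μ·(2 + δ)) = 13.141750.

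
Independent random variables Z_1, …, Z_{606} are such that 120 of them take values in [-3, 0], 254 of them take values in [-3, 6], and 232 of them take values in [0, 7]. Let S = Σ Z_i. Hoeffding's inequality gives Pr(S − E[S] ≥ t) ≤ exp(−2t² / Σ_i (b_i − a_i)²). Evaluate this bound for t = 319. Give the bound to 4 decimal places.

0.0021

Σ(b_i − a_i)² = 120·3² + 254·9² + 232·7² = 33022.
Exponent = 2·319² / 33022 = 6.16322.
Bound = exp(−6.16322) = 0.00211.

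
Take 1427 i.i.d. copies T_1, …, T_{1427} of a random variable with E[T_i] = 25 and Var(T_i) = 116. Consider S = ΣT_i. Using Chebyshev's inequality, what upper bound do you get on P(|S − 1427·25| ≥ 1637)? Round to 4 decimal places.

Var(S) = n·Var(T_i) = 1427·116 = 165532.
Chebyshev: P(|S − 1427·25| ≥ 1637) ≤ Var(S)/1637² = 165532/2679769 = 0.0618.

0.0618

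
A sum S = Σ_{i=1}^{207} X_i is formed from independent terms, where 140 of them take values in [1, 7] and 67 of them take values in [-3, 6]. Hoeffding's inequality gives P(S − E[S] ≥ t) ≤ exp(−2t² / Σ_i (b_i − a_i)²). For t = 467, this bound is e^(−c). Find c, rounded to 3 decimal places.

Σ(b_i − a_i)² = 140·6² + 67·9² = 10467.
c = 2t² / 10467 = 2·467² / 10467 = 41.6717.

41.672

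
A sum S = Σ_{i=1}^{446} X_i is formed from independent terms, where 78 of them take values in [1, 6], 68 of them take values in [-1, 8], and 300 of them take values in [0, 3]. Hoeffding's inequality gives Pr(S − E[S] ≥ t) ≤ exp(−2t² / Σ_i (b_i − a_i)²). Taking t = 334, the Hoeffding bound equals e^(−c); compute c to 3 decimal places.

21.964

Σ(b_i − a_i)² = 78·5² + 68·9² + 300·3² = 10158.
c = 2t² / 10158 = 2·334² / 10158 = 21.9642.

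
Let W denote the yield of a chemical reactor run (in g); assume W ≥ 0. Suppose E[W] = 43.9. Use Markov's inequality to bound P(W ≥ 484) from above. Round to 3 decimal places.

Markov's inequality: for a non-negative random variable, P(W ≥ a) ≤ E[W]/a.
Here E[W] = 43.9 and a = 484, so the bound is 43.9/484 = 0.0907.

0.091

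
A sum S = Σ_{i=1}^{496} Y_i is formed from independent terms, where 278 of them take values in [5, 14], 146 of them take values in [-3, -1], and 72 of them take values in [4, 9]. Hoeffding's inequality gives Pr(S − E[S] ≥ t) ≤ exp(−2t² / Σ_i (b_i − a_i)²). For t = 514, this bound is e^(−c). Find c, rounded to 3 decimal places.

Σ(b_i − a_i)² = 278·9² + 146·2² + 72·5² = 24902.
c = 2t² / 24902 = 2·514² / 24902 = 21.2189.

21.219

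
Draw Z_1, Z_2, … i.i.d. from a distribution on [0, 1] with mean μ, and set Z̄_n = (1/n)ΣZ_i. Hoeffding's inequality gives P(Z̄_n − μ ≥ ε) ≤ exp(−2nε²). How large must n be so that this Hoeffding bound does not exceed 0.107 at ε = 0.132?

65

Require exp(−2nε²) ≤ 0.107, i.e. 2nε² ≥ ln(1/0.107) = 2.234926.
So n ≥ 2.234926 / (2·0.132²) = 64.134.
The smallest integer n is 65.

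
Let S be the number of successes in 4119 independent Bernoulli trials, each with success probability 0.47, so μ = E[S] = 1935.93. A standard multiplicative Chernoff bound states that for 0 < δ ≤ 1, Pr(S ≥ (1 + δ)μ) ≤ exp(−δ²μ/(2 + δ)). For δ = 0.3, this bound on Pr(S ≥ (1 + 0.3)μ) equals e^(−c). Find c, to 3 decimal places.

75.754

c = δ²μ/(2 + δ) = 0.3²·1935.93/(2 + 0.3) = 75.7538.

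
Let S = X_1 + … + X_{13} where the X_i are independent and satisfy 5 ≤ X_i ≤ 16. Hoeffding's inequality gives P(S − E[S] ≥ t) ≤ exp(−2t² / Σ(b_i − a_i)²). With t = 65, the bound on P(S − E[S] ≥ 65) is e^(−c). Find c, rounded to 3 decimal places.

Σ(b_i − a_i)² = 13·(11)² = 1573.
c = 2t²/1573 = 2·65²/1573 = 5.3719.

5.372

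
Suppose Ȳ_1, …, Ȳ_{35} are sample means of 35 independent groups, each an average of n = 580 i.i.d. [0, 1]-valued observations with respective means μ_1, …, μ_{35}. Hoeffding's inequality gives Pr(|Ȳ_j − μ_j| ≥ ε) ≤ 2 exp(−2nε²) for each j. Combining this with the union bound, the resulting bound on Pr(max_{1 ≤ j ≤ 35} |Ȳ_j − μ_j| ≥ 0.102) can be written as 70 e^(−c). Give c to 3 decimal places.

12.069

Union bound over the 35 events: Pr(max_{1 ≤ j ≤ 35} |Ȳ_j − μ_j| ≥ 0.102) ≤ 35·2·exp(−2nε²) = 70 exp(−2·580·0.102²).
So c = 2·580·0.102² = 12.0686.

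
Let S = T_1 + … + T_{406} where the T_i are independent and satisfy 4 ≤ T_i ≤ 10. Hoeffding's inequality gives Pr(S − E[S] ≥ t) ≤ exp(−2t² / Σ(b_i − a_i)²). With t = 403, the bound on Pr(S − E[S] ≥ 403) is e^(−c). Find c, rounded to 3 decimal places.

22.223

Σ(b_i − a_i)² = 406·(6)² = 14616.
c = 2t²/14616 = 2·403²/14616 = 22.2235.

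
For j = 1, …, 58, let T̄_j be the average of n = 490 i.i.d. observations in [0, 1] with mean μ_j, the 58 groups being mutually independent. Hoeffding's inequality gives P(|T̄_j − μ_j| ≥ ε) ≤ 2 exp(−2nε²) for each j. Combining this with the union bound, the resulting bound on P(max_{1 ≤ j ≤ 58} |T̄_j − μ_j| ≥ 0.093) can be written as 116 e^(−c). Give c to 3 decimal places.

8.476

Union bound over the 58 events: P(max_{1 ≤ j ≤ 58} |T̄_j − μ_j| ≥ 0.093) ≤ 58·2·exp(−2nε²) = 116 exp(−2·490·0.093²).
So c = 2·490·0.093² = 8.4760.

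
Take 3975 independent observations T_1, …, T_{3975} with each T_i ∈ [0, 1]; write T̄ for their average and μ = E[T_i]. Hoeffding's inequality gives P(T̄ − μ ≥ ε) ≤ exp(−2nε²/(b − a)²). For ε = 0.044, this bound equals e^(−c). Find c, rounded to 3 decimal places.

c = 2nε²/(b − a)² = 2·3975·0.044² / 1² = 15.3912.

15.391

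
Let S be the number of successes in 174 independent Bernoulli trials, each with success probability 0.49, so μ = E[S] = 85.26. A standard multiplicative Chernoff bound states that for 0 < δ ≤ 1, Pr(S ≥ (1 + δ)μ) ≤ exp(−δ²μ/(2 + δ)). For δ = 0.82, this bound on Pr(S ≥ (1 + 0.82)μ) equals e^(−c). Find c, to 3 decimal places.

c = δ²μ/(2 + δ) = 0.82²·85.26/(2 + 0.82) = 20.3294.

20.329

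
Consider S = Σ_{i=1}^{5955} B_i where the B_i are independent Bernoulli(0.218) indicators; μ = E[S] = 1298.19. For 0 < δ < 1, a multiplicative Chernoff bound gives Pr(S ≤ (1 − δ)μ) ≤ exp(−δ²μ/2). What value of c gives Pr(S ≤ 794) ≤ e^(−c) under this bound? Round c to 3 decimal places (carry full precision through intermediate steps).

Write 794 = (1 − δ)μ, so δ = 1 − 794/1298.19 = 0.3883792…
Then the exponent is δ²μ/2 = (μ − 794)²/(2μ) = 97.908456.

97.908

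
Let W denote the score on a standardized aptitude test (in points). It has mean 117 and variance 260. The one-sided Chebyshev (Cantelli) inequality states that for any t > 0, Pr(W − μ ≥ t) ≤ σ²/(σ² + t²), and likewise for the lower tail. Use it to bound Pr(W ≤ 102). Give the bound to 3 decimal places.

0.536

Here σ² = 260 and t = 15, so σ² + t² = 485.
Cantelli's bound: 260/485 = 0.5361.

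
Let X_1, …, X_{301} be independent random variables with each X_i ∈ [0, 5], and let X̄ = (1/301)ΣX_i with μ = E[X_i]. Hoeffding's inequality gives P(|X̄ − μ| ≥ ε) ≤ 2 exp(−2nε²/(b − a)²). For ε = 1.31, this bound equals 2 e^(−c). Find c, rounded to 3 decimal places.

41.324

c = 2nε²/(b − a)² = 2·301·1.31² / 5² = 41.3237.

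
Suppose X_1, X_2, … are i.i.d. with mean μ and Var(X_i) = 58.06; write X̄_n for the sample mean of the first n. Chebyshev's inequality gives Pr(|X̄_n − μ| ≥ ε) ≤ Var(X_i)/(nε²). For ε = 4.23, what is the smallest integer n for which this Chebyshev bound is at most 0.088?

37

Require 58.06/(n·4.23²) ≤ 0.088, i.e. n ≥ 58.06/(0.088·4.23²) = 36.873.
The smallest integer n is 37.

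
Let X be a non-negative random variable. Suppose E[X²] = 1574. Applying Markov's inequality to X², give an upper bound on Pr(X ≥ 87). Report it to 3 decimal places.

0.208

Since X ≥ 0, the event {X ≥ 87} is the same as {X² ≥ 7569}.
Markov's inequality applied to X² gives Pr(X² ≥ 7569) ≤ E[X²]/7569 = 1574/7569 = 0.2080.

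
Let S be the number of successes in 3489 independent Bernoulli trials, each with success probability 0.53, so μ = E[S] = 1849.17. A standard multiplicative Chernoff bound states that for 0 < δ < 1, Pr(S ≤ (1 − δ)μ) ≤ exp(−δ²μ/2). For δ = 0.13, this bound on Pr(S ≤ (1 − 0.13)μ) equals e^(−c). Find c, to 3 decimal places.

c = δ²μ/2 = 0.13²·1849.17/2 = 15.6255.

15.625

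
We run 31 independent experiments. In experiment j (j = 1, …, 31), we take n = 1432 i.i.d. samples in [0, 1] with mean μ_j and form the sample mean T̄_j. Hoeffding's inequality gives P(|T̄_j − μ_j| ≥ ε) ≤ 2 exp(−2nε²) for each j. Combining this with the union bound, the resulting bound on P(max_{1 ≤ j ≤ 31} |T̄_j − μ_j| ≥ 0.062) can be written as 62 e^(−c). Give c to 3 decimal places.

Union bound over the 31 events: P(max_{1 ≤ j ≤ 31} |T̄_j − μ_j| ≥ 0.062) ≤ 31·2·exp(−2nε²) = 62 exp(−2·1432·0.062²).
So c = 2·1432·0.062² = 11.0092.

11.009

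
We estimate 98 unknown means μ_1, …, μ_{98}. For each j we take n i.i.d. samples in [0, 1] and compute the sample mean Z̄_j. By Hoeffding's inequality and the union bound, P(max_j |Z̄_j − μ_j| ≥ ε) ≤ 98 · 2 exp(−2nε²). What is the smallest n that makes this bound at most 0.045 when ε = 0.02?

10475

Need 2·98·exp(−2nε²) ≤ 0.045, i.e. exp(−2nε²) ≤ 0.045/196.
So 2nε² ≥ ln(196/0.045) = 8.379207.
Hence n ≥ 8.379207/(2·0.02²) = 10474.009.
The smallest integer n is 10475.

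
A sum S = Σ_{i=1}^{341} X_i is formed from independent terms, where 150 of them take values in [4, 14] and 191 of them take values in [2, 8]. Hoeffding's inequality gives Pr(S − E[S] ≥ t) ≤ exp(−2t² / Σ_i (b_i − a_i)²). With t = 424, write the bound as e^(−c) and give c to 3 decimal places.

Σ(b_i − a_i)² = 150·10² + 191·6² = 21876.
c = 2t² / 21876 = 2·424² / 21876 = 16.4359.

16.436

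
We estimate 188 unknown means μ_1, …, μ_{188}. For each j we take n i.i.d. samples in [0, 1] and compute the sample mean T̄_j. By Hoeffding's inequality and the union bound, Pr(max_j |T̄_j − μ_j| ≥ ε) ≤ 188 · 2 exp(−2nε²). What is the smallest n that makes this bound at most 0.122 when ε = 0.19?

112

Need 2·188·exp(−2nε²) ≤ 0.122, i.e. exp(−2nε²) ≤ 0.122/376.
So 2nε² ≥ ln(376/0.122) = 8.033323.
Hence n ≥ 8.033323/(2·0.19²) = 111.265.
The smallest integer n is 112.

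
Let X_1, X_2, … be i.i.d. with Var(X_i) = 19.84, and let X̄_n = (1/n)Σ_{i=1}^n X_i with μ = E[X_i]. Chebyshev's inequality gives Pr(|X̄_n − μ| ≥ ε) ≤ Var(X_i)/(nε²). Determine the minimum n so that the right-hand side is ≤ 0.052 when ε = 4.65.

18

Require 19.84/(n·4.65²) ≤ 0.052, i.e. n ≥ 19.84/(0.052·4.65²) = 17.645.
The smallest integer n is 18.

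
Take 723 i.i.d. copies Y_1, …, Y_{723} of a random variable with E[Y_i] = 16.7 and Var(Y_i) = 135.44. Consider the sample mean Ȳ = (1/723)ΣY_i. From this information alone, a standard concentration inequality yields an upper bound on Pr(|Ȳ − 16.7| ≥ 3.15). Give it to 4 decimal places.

With mean and variance of each term known, Chebyshev's inequality bounds the deviation of the sum (or sample mean).
Var(Ȳ) = Var(Y_i)/n = 135.44/723 = 0.18733.
Chebyshev: Pr(|Ȳ − 16.7| ≥ 3.15) ≤ Var(Ȳ)/(3.15)² = 135.44/(723·3.15²) = 0.0189.

0.0189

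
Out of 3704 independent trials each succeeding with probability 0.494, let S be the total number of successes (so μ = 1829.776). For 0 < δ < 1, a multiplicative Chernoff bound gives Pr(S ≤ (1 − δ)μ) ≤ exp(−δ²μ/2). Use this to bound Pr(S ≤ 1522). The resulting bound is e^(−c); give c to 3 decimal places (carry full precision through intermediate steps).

Write 1522 = (1 − δ)μ, so δ = 1 − 1522/1829.776 = 0.1682042…
Then the exponent is δ²μ/2 = (μ − 1522)²/(2μ) = 25.884607.

25.885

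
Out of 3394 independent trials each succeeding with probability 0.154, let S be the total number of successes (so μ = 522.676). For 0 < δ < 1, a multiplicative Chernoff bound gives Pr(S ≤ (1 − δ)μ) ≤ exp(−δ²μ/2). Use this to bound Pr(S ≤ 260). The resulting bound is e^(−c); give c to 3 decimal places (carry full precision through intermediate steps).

Write 260 = (1 − δ)μ, so δ = 1 − 260/522.676 = 0.5025599…
Then the exponent is δ²μ/2 = (μ − 260)²/(2μ) = 66.005213.

66.005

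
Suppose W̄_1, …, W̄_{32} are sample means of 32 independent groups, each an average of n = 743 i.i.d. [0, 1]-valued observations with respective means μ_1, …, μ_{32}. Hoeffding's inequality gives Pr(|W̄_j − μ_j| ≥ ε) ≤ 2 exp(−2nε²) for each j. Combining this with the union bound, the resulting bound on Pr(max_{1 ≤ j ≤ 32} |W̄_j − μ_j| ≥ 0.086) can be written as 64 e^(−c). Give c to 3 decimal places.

Union bound over the 32 events: Pr(max_{1 ≤ j ≤ 32} |W̄_j − μ_j| ≥ 0.086) ≤ 32·2·exp(−2nε²) = 64 exp(−2·743·0.086²).
So c = 2·743·0.086² = 10.9905.

10.990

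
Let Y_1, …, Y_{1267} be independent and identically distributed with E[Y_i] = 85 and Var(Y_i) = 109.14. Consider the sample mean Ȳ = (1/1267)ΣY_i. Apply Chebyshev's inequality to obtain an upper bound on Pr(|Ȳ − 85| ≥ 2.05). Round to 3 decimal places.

Var(Ȳ) = Var(Y_i)/n = 109.14/1267 = 0.08614.
Chebyshev: Pr(|Ȳ − 85| ≥ 2.05) ≤ Var(Ȳ)/(2.05)² = 109.14/(1267·2.05²) = 0.0205.

0.020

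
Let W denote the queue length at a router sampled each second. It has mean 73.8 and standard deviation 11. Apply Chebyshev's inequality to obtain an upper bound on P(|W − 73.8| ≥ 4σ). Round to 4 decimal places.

0.0625

Chebyshev: P(|W − μ| ≥ t) ≤ Var(W)/t².
Var(W) = σ² = 11² = 121.
t = 4·11 = 44.
Bound = 121 / 1936 = 0.0625.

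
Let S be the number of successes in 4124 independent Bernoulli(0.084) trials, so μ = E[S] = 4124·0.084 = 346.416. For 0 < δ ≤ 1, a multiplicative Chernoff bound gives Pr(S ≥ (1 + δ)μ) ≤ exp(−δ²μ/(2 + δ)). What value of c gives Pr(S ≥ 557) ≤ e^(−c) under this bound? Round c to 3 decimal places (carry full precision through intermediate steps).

49.087

Write 557 = (1 + δ)μ, so δ = 557/346.416 − 1 = 0.6078934…
Then the exponent is δ²μ/(2 + δ) = (557 − μ)² / (μ·(2 + δ)) = 49.086601.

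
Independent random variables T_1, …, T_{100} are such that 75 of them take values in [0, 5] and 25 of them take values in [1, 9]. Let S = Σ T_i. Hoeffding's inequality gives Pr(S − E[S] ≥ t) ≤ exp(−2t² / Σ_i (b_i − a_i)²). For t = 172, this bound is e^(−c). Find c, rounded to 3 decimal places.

17.027

Σ(b_i − a_i)² = 75·5² + 25·8² = 3475.
c = 2t² / 3475 = 2·172² / 3475 = 17.0268.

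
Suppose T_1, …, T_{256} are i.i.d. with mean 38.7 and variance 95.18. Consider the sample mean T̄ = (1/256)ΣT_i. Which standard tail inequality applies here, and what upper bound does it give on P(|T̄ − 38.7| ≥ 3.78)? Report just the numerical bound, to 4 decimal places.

With mean and variance of each term known, Chebyshev's inequality bounds the deviation of the sum (or sample mean).
Var(T̄) = Var(T_i)/n = 95.18/256 = 0.3718.
Chebyshev: P(|T̄ − 38.7| ≥ 3.78) ≤ Var(T̄)/(3.78)² = 95.18/(256·3.78²) = 0.0260.

0.0260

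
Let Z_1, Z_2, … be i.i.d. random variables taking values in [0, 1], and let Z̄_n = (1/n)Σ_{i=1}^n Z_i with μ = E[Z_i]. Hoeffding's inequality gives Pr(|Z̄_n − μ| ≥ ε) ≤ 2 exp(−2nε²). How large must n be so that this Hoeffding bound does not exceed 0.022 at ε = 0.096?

245

Require 2·exp(−2nε²) ≤ 0.022, i.e. 2nε² ≥ ln(2/0.022) = 4.509860.
So n ≥ 4.509860 / (2·0.096²) = 244.676.
The smallest integer n is 245.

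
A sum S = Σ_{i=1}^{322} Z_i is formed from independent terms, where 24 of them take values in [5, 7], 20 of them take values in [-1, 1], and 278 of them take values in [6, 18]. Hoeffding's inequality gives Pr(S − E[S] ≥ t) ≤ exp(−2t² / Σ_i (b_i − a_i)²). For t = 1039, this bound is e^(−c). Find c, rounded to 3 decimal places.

Σ(b_i − a_i)² = 24·2² + 20·2² + 278·12² = 40208.
c = 2t² / 40208 = 2·1039² / 40208 = 53.6968.

53.697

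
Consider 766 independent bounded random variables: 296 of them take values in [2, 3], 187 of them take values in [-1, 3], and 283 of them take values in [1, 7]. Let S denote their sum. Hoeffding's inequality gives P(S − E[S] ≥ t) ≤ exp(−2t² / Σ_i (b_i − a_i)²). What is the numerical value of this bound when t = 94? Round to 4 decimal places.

Σ(b_i − a_i)² = 296·1² + 187·4² + 283·6² = 13476.
Exponent = 2·94² / 13476 = 1.31137.
Bound = exp(−1.31137) = 0.26945.

0.2695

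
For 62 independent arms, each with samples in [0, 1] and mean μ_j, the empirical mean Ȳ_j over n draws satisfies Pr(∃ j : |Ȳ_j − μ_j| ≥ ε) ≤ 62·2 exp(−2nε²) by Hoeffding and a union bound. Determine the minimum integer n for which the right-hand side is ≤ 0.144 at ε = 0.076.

586

Need 2·62·exp(−2nε²) ≤ 0.144, i.e. exp(−2nε²) ≤ 0.144/124.
So 2nε² ≥ ln(124/0.144) = 6.758224.
Hence n ≥ 6.758224/(2·0.076²) = 585.026.
The smallest integer n is 586.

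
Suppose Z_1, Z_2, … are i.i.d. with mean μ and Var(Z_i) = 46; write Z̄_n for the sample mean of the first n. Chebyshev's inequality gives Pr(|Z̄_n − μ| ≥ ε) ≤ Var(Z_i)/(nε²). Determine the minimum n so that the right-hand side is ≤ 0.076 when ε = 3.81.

42

Require 46/(n·3.81²) ≤ 0.076, i.e. n ≥ 46/(0.076·3.81²) = 41.696.
The smallest integer n is 42.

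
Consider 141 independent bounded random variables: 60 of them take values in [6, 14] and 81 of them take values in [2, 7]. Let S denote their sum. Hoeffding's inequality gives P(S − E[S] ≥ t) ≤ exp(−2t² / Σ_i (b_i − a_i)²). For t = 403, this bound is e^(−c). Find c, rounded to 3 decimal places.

55.382

Σ(b_i − a_i)² = 60·8² + 81·5² = 5865.
c = 2t² / 5865 = 2·403² / 5865 = 55.3824.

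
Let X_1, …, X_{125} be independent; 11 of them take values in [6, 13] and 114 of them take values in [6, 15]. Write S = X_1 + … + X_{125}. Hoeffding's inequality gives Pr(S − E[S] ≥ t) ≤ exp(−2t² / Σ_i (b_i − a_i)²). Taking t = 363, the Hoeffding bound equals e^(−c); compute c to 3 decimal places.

Σ(b_i − a_i)² = 11·7² + 114·9² = 9773.
c = 2t² / 9773 = 2·363² / 9773 = 26.9659.

26.966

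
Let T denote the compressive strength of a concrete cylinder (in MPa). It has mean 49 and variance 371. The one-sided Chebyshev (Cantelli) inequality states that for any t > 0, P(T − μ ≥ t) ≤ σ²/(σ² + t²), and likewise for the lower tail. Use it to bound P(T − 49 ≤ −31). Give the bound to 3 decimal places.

Here σ² = 371 and t = 31, so σ² + t² = 1332.
Cantelli's bound: 371/1332 = 0.2785.

0.279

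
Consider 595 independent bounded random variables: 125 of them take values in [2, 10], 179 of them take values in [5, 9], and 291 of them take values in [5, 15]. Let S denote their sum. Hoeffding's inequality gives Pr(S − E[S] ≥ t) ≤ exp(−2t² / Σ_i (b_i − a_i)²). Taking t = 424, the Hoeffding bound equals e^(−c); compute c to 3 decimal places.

8.997

Σ(b_i − a_i)² = 125·8² + 179·4² + 291·10² = 39964.
c = 2t² / 39964 = 2·424² / 39964 = 8.9969.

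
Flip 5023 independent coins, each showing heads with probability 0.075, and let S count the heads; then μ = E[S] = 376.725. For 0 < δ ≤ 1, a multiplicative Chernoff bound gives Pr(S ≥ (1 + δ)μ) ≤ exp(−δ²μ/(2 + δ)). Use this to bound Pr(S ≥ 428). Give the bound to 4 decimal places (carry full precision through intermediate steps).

0.0381

Write 428 = (1 + δ)μ, so δ = 428/376.725 − 1 = 0.1361072…
Then the exponent is δ²μ/(2 + δ) = (428 − μ)² / (μ·(2 + δ)) = 3.267111.
Bound = exp(−3.267111) = 0.03812.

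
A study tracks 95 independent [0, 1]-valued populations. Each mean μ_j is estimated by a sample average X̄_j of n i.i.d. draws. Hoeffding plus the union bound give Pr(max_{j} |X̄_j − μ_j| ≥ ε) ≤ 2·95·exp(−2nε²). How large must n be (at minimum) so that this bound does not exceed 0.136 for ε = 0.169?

127

Need 2·95·exp(−2nε²) ≤ 0.136, i.e. exp(−2nε²) ≤ 0.136/190.
So 2nε² ≥ ln(190/0.136) = 7.242124.
Hence n ≥ 7.242124/(2·0.169²) = 126.783.
The smallest integer n is 127.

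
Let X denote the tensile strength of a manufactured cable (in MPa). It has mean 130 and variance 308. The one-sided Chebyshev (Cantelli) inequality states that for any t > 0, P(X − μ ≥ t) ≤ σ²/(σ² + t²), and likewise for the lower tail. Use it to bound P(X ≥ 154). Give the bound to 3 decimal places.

0.348

Here σ² = 308 and t = 24, so σ² + t² = 884.
Cantelli's bound: 308/884 = 0.3484.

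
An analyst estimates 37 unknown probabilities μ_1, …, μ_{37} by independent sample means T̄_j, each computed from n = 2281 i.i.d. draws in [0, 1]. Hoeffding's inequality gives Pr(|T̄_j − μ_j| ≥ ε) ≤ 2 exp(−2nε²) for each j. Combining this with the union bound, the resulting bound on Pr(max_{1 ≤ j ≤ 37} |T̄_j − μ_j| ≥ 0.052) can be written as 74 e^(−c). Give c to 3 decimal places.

12.336

Union bound over the 37 events: Pr(max_{1 ≤ j ≤ 37} |T̄_j − μ_j| ≥ 0.052) ≤ 37·2·exp(−2nε²) = 74 exp(−2·2281·0.052²).
So c = 2·2281·0.052² = 12.3356.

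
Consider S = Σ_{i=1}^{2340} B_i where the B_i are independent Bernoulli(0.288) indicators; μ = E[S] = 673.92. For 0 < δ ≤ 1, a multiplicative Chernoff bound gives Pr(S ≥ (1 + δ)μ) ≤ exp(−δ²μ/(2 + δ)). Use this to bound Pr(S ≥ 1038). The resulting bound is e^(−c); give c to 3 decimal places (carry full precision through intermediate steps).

77.430

Write 1038 = (1 + δ)μ, so δ = 1038/673.92 − 1 = 0.5402422…
Then the exponent is δ²μ/(2 + δ) = (1038 − μ)² / (μ·(2 + δ)) = 77.430164.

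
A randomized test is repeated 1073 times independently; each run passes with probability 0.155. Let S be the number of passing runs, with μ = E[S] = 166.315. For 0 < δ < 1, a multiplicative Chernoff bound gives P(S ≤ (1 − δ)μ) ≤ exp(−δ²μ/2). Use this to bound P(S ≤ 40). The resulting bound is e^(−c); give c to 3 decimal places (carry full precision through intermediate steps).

Write 40 = (1 − δ)μ, so δ = 1 − 40/166.315 = 0.7594925…
Then the exponent is δ²μ/2 = (μ − 40)²/(2μ) = 47.967649.

47.968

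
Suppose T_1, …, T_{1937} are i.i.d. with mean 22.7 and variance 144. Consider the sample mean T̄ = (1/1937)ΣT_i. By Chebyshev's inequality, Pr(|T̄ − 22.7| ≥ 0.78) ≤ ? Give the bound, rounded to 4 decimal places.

0.1222

Var(T̄) = Var(T_i)/n = 144/1937 = 0.074342.
Chebyshev: Pr(|T̄ − 22.7| ≥ 0.78) ≤ Var(T̄)/(0.78)² = 144/(1937·0.78²) = 0.1222.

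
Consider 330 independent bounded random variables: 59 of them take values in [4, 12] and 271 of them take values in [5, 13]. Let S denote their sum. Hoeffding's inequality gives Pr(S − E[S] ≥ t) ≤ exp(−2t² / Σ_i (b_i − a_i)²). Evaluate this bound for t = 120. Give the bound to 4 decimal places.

0.2557

Σ(b_i − a_i)² = 59·8² + 271·8² = 21120.
Exponent = 2·120² / 21120 = 1.36364.
Bound = exp(−1.36364) = 0.25573.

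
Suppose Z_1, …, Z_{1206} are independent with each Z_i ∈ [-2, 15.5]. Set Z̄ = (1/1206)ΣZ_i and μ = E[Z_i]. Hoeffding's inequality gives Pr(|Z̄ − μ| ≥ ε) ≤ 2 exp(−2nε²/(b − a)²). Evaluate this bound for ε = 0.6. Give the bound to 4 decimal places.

0.1174

Exponent: 2nε²/(b − a)² = 2·1206·0.6² / 17.5² = 2.83533.
Bound = 2·exp(−2.83533) = 0.11740.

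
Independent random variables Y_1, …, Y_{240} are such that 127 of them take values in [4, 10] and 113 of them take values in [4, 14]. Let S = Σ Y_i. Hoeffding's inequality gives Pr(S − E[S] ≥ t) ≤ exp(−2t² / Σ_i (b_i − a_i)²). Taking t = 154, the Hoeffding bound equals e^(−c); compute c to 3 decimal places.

Σ(b_i − a_i)² = 127·6² + 113·10² = 15872.
c = 2t² / 15872 = 2·154² / 15872 = 2.9884.

2.988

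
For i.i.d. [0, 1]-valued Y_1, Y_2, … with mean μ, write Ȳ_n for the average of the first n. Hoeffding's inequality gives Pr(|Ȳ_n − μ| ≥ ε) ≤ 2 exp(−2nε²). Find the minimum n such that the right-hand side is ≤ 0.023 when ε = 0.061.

601

Require 2·exp(−2nε²) ≤ 0.023, i.e. 2nε² ≥ ln(2/0.023) = 4.465408.
So n ≥ 4.465408 / (2·0.061²) = 600.028.
The smallest integer n is 601.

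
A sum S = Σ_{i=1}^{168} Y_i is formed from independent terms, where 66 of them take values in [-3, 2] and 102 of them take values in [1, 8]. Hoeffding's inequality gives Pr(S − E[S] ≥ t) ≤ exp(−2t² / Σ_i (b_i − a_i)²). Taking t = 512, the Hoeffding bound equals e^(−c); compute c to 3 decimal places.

78.864

Σ(b_i − a_i)² = 66·5² + 102·7² = 6648.
c = 2t² / 6648 = 2·512² / 6648 = 78.8640.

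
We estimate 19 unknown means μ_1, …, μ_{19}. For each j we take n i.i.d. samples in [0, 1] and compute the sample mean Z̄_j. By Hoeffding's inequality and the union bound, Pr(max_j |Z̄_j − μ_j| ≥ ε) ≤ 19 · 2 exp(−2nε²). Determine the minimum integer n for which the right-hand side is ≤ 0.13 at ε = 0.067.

633

Need 2·19·exp(−2nε²) ≤ 0.13, i.e. exp(−2nε²) ≤ 0.13/38.
So 2nε² ≥ ln(38/0.13) = 5.677807.
Hence n ≥ 5.677807/(2·0.067²) = 632.413.
The smallest integer n is 633.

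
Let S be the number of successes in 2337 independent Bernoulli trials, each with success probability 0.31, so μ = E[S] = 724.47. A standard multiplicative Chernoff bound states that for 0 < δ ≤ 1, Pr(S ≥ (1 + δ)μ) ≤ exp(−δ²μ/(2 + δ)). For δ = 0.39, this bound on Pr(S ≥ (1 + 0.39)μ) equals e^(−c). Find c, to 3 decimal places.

46.105

c = δ²μ/(2 + δ) = 0.39²·724.47/(2 + 0.39) = 46.1054.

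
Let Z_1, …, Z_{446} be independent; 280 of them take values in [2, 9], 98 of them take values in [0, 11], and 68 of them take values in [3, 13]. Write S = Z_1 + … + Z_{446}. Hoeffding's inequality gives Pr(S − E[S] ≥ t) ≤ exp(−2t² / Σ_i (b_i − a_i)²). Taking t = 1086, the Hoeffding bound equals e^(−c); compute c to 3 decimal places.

72.852

Σ(b_i − a_i)² = 280·7² + 98·11² + 68·10² = 32378.
c = 2t² / 32378 = 2·1086² / 32378 = 72.8517.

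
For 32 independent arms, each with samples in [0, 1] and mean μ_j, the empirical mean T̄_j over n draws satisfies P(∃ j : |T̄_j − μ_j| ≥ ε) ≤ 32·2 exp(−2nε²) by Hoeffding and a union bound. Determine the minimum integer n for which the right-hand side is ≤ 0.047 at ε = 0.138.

Need 2·32·exp(−2nε²) ≤ 0.047, i.e. exp(−2nε²) ≤ 0.047/64.
So 2nε² ≥ ln(64/0.047) = 7.216491.
Hence n ≥ 7.216491/(2·0.138²) = 189.469.
The smallest integer n is 190.

190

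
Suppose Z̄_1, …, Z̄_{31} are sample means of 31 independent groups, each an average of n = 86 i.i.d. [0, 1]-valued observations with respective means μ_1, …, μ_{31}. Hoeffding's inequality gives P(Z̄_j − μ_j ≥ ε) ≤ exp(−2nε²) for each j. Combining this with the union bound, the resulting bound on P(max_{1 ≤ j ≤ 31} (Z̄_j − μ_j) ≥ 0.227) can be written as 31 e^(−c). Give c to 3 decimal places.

Union bound over the 31 events: P(max_{1 ≤ j ≤ 31} (Z̄_j − μ_j) ≥ 0.227) ≤ 31·exp(−2nε²) = 31 exp(−2·86·0.227²).
So c = 2·86·0.227² = 8.8630.

8.863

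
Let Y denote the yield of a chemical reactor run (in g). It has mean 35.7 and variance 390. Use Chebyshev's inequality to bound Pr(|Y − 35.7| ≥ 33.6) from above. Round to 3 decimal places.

Chebyshev: Pr(|Y − μ| ≥ t) ≤ Var(Y)/t².
Bound = 390 / 1128.96 = 0.3455.

0.345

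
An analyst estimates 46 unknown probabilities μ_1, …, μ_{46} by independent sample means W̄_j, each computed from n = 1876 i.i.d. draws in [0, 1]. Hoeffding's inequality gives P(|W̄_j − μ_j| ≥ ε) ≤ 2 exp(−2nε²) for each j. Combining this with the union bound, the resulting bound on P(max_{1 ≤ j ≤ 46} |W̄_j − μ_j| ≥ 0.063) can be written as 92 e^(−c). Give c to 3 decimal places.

Union bound over the 46 events: P(max_{1 ≤ j ≤ 46} |W̄_j − μ_j| ≥ 0.063) ≤ 46·2·exp(−2nε²) = 92 exp(−2·1876·0.063²).
So c = 2·1876·0.063² = 14.8917.

14.892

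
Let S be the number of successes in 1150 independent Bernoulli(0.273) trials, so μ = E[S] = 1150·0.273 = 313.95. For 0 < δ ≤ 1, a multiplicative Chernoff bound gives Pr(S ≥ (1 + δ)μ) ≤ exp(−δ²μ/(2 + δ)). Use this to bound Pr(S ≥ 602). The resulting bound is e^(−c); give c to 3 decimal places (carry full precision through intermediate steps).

Write 602 = (1 + δ)μ, so δ = 602/313.95 − 1 = 0.9175028…
Then the exponent is δ²μ/(2 + δ) = (602 − μ)² / (μ·(2 + δ)) = 90.586607.

90.587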